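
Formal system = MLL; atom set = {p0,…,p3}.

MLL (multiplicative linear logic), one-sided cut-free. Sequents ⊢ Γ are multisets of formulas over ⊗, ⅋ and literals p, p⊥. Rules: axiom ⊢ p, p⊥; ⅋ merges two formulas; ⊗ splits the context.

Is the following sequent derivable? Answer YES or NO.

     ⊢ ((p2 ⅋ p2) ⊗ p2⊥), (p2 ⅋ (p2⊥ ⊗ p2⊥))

Derivation (root first):
[⅋]  ⊢ ((p2 ⅋ p2) ⊗ p2⊥), (p2 ⅋ (p2⊥ ⊗ p2⊥))
  [⊗]  ⊢ (p2⊥ ⊗ p2⊥), p2, ((p2 ⅋ p2) ⊗ p2⊥)
    [⅋]  ⊢ (p2⊥ ⊗ p2⊥), (p2 ⅋ p2)
      [⊗]  ⊢ p2, p2, (p2⊥ ⊗ p2⊥)
        [Ax]  ⊢ p2, p2⊥
        [Ax]  ⊢ p2, p2⊥
    [Ax]  ⊢ p2, p2⊥

Result: YES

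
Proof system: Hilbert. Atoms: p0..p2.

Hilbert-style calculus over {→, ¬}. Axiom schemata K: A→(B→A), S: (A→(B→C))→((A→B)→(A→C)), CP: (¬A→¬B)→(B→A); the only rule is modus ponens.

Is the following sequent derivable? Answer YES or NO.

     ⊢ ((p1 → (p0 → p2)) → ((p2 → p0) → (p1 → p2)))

Search for a countermodel by truth-table:
  v=000: Γ:[] Δ:[((p1 → (p0 → p2)) → ((p2 → p0) → (p1 → p2)))=T] refutes=False
  v=001: Γ:[] Δ:[((p1 → (p0 → p2)) → ((p2 → p0) → (p1 → p2)))=T] refutes=False
  v=010: Γ:[] Δ:[((p1 → (p0 → p2)) → ((p2 → p0) → (p1 → p2)))=F] refutes=True  ← countermodel

Result: NO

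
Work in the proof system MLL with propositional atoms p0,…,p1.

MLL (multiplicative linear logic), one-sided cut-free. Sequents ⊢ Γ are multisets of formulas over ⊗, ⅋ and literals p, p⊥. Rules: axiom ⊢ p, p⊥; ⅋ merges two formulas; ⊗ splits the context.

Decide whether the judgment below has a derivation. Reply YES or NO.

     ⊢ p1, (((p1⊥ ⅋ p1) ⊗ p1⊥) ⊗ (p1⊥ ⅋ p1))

Derivation trace:
[⊗]  ⊢ p1, (((p1⊥ ⅋ p1) ⊗ p1⊥) ⊗ (p1⊥ ⅋ p1))
  [⊗]  ⊢ p1, ((p1⊥ ⅋ p1) ⊗ p1⊥)
    [⅋]  ⊢ (p1⊥ ⅋ p1)
      [Ax]  ⊢ p1, p1⊥
    [Ax]  ⊢ p1, p1⊥
  [⅋]  ⊢ (p1⊥ ⅋ p1)
    [Ax]  ⊢ p1, p1⊥

Result: YES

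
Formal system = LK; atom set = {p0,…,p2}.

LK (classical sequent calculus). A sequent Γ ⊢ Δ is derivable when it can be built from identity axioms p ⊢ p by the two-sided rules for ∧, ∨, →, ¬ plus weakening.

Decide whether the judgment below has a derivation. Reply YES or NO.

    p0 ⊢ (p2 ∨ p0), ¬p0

Derivation trace:
[¬R] p0 ⊢ (p2 ∨ p0), ¬p0
  [∨R] p0, p0 ⊢ (p2 ∨ p0)
    [WL] p0, p0 ⊢ p0, p2
      [WR] p0 ⊢ p0, p2
        [Ax] p0 ⊢ p0

Result: YES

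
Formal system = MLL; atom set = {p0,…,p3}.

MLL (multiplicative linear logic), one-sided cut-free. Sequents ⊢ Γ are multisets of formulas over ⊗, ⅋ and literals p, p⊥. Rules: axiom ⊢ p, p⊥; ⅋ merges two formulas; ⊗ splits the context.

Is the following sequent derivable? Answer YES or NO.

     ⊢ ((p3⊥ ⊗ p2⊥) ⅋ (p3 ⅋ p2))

Derivation (root first):
[⅋]  ⊢ ((p3⊥ ⊗ p2⊥) ⅋ (p3 ⅋ p2))
  [⅋]  ⊢ (p3⊥ ⊗ p2⊥), (p3 ⅋ p2)
    [⊗]  ⊢ p3, p2, (p3⊥ ⊗ p2⊥)
      [Ax]  ⊢ p3, p3⊥
      [Ax]  ⊢ p2, p2⊥

Result: YES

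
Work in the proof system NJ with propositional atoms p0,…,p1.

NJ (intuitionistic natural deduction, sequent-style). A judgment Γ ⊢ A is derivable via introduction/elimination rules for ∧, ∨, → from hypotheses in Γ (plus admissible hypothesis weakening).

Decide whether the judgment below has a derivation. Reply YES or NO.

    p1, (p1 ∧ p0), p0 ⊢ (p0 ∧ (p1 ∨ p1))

Derivation (root first):
[∧I] p1, (p1 ∧ p0), p0 ⊢ (p0 ∧ (p1 ∨ p1))
  [Wk] p0, (p1 ∧ p0) ⊢ p0
    [Ax] p0 ⊢ p0
  [∨I₁] p1 ⊢ (p1 ∨ p1)
    [Ax] p1 ⊢ p1

Result: YES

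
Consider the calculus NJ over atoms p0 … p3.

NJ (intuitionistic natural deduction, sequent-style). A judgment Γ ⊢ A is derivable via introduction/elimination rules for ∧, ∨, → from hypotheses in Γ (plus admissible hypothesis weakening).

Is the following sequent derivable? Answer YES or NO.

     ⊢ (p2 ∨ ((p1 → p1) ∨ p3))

Derivation trace:
[∨I₂]  ⊢ (p2 ∨ ((p1 → p1) ∨ p3))
  [∨I₁]  ⊢ ((p1 → p1) ∨ p3)
    [→I]  ⊢ (p1 → p1)
      [Ax] p1 ⊢ p1

Result: YES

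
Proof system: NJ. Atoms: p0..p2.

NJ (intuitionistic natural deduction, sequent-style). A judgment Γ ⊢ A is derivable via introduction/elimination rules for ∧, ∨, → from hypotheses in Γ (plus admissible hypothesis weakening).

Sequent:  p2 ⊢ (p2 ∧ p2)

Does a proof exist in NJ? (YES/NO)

Derivation (root first):
[∧I] p2 ⊢ (p2 ∧ p2)
  [Wk] p2, p2 ⊢ p2
    [Ax] p2 ⊢ p2
  [Ax] p2 ⊢ p2

Result: YES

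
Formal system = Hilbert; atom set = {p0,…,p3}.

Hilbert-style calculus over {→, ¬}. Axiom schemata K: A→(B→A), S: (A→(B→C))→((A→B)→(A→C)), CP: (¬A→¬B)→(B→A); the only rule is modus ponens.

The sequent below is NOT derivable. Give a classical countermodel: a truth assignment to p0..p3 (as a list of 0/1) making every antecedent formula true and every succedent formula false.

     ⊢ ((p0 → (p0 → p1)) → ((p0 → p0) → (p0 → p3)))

Search for a countermodel by truth-table:
  v=0000: Γ:[] Δ:[((p0 → (p0 → p1)) → ((p0 → p0) → (p0 → p3)))=T] refutes=False
  v=0001: Γ:[] Δ:[((p0 → (p0 → p1)) → ((p0 → p0) → (p0 → p3)))=T] refutes=False
  v=0010: Γ:[] Δ:[((p0 → (p0 → p1)) → ((p0 → p0) → (p0 → p3)))=T] refutes=False
  v=0011: Γ:[] Δ:[((p0 → (p0 → p1)) → ((p0 → p0) → (p0 → p3)))=T] refutes=False
  v=0100: Γ:[] Δ:[((p0 → (p0 → p1)) → ((p0 → p0) → (p0 → p3)))=T] refutes=False
  v=0101: Γ:[] Δ:[((p0 → (p0 → p1)) → ((p0 → p0) → (p0 → p3)))=T] refutes=False
  v=0110: Γ:[] Δ:[((p0 → (p0 → p1)) → ((p0 → p0) → (p0 → p3)))=T] refutes=False
  v=0111: Γ:[] Δ:[((p0 → (p0 → p1)) → ((p0 → p0) → (p0 → p3)))=T] refutes=False
  v=1000: Γ:[] Δ:[((p0 → (p0 → p1)) → ((p0 → p0) → (p0 → p3)))=T] refutes=False
  v=1001: Γ:[] Δ:[((p0 → (p0 → p1)) → ((p0 → p0) → (p0 → p3)))=T] refutes=False
  v=1010: Γ:[] Δ:[((p0 → (p0 → p1)) → ((p0 → p0) → (p0 → p3)))=T] refutes=False
  v=1011: Γ:[] Δ:[((p0 → (p0 → p1)) → ((p0 → p0) → (p0 → p3)))=T] refutes=False
  v=1100: Γ:[] Δ:[((p0 → (p0 → p1)) → ((p0 → p0) → (p0 → p3)))=F] refutes=True  ← countermodel

Result: [1, 1, 0, 0]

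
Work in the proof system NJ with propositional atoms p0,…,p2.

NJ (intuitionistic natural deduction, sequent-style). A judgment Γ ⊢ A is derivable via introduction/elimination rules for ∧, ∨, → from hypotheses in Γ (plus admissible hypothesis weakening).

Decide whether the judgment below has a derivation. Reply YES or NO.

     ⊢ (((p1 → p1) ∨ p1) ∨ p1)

Proof tree:
[∨I₁]  ⊢ (((p1 → p1) ∨ p1) ∨ p1)
  [∨I₁]  ⊢ ((p1 → p1) ∨ p1)
    [→I]  ⊢ (p1 → p1)
      [Ax] p1 ⊢ p1

Result: YES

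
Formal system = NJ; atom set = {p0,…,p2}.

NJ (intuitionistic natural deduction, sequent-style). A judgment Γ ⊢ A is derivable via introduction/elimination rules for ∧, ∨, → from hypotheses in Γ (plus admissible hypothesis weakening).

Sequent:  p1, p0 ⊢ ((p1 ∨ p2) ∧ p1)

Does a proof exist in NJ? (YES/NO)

Derivation trace:
[∧I] p1, p0 ⊢ ((p1 ∨ p2) ∧ p1)
  [Wk] p1, p0 ⊢ (p1 ∨ p2)
    [∨I₁] p1 ⊢ (p1 ∨ p2)
      [Ax] p1 ⊢ p1
  [Ax] p1 ⊢ p1

Result: YES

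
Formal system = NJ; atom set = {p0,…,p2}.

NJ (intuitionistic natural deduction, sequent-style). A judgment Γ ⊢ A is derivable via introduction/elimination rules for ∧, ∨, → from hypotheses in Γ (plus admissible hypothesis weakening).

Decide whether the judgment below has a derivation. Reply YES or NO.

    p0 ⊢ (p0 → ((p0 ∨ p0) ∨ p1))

Derivation trace:
[→I] p0 ⊢ (p0 → ((p0 ∨ p0) ∨ p1))
  [∨I₁] p0, p0 ⊢ ((p0 ∨ p0) ∨ p1)
    [∨I₁] p0, p0 ⊢ (p0 ∨ p0)
      [Wk] p0, p0 ⊢ p0
        [Ax] p0 ⊢ p0

Result: YES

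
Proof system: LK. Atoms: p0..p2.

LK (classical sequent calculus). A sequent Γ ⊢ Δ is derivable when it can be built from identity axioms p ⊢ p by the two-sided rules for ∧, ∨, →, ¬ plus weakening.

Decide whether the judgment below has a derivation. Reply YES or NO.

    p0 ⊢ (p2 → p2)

Derivation trace:
[WL] p0 ⊢ (p2 → p2)
  [→R]  ⊢ (p2 → p2)
    [Ax] p2 ⊢ p2

Result: YES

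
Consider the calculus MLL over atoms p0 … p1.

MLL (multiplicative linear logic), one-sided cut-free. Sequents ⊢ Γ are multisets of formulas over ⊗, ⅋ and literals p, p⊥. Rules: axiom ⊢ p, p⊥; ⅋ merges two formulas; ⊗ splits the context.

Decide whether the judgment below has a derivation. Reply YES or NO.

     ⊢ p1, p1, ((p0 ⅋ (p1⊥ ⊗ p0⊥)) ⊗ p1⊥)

Derivation trace:
[⊗]  ⊢ p1, p1, ((p0 ⅋ (p1⊥ ⊗ p0⊥)) ⊗ p1⊥)
  [⅋]  ⊢ p1, (p0 ⅋ (p1⊥ ⊗ p0⊥))
    [⊗]  ⊢ p1, p0, (p1⊥ ⊗ p0⊥)
      [Ax]  ⊢ p1, p1⊥
      [Ax]  ⊢ p0, p0⊥
  [Ax]  ⊢ p1, p1⊥

Result: YES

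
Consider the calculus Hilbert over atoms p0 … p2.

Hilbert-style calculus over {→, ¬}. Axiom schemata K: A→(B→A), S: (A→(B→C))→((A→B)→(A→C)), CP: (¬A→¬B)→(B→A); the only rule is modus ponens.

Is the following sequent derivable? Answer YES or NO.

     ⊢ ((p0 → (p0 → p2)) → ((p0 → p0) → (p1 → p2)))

Search for a countermodel by truth-table:
  v=000: Γ:[] Δ:[((p0 → (p0 → p2)) → ((p0 → p0) → (p1 → p2)))=T] refutes=False
  v=001: Γ:[] Δ:[((p0 → (p0 → p2)) → ((p0 → p0) → (p1 → p2)))=T] refutes=False
  v=010: Γ:[] Δ:[((p0 → (p0 → p2)) → ((p0 → p0) → (p1 → p2)))=F] refutes=True  ← countermodel

Result: NO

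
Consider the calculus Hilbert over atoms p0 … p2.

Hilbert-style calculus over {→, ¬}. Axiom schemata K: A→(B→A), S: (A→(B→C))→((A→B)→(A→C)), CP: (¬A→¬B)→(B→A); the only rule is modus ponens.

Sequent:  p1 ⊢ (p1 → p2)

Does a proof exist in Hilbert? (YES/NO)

Enumerate valuations to refute Γ ⊢ Δ:
  v=000: Γ:[p1=F] Δ:[(p1 → p2)=T] refutes=False
  v=001: Γ:[p1=F] Δ:[(p1 → p2)=T] refutes=False
  v=010: Γ:[p1=T] Δ:[(p1 → p2)=F] refutes=True  ← countermodel

Result: NO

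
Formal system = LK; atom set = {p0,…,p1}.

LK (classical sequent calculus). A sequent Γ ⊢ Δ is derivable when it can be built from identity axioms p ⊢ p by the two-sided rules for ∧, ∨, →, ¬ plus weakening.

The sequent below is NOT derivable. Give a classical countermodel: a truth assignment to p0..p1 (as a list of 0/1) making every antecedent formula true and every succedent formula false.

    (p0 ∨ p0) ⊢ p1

Truth-table refutation:
  v=00: Γ:[(p0 ∨ p0)=F] Δ:[p1=F] refutes=False
  v=01: Γ:[(p0 ∨ p0)=F] Δ:[p1=T] refutes=False
  v=10: Γ:[(p0 ∨ p0)=T] Δ:[p1=F] refutes=True  ← countermodel

Result: [1, 0]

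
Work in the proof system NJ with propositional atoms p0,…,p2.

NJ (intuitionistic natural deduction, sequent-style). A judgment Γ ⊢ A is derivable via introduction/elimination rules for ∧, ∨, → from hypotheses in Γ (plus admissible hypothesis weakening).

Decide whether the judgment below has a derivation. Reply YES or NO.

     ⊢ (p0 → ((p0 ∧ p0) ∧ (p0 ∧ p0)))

Proof tree:
[→I]  ⊢ (p0 → ((p0 ∧ p0) ∧ (p0 ∧ p0)))
  [∧I] p0 ⊢ ((p0 ∧ p0) ∧ (p0 ∧ p0))
    [∧I] p0 ⊢ (p0 ∧ p0)
      [Ax] p0 ⊢ p0
      [Ax] p0 ⊢ p0
    [Wk] p0, p0 ⊢ (p0 ∧ p0)
      [∧I] p0 ⊢ (p0 ∧ p0)
        [Ax] p0 ⊢ p0
        [Ax] p0 ⊢ p0

Result: YES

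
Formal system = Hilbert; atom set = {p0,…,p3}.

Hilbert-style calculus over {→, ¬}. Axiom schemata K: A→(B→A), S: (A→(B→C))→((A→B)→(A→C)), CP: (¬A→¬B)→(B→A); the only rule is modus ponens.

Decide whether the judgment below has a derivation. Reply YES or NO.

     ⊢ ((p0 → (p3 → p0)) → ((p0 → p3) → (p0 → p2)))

Truth-table refutation:
  v=0000: Γ:[] Δ:[((p0 → (p3 → p0)) → ((p0 → p3) → (p0 → p2)))=T] refutes=False
  v=0001: Γ:[] Δ:[((p0 → (p3 → p0)) → ((p0 → p3) → (p0 → p2)))=T] refutes=False
  v=0010: Γ:[] Δ:[((p0 → (p3 → p0)) → ((p0 → p3) → (p0 → p2)))=T] refutes=False
  v=0011: Γ:[] Δ:[((p0 → (p3 → p0)) → ((p0 → p3) → (p0 → p2)))=T] refutes=False
  v=0100: Γ:[] Δ:[((p0 → (p3 → p0)) → ((p0 → p3) → (p0 → p2)))=T] refutes=False
  v=0101: Γ:[] Δ:[((p0 → (p3 → p0)) → ((p0 → p3) → (p0 → p2)))=T] refutes=False
  v=0110: Γ:[] Δ:[((p0 → (p3 → p0)) → ((p0 → p3) → (p0 → p2)))=T] refutes=False
  v=0111: Γ:[] Δ:[((p0 → (p3 → p0)) → ((p0 → p3) → (p0 → p2)))=T] refutes=False
  v=1000: Γ:[] Δ:[((p0 → (p3 → p0)) → ((p0 → p3) → (p0 → p2)))=T] refutes=False
  v=1001: Γ:[] Δ:[((p0 → (p3 → p0)) → ((p0 → p3) → (p0 → p2)))=F] refutes=True  ← countermodel

Result: NO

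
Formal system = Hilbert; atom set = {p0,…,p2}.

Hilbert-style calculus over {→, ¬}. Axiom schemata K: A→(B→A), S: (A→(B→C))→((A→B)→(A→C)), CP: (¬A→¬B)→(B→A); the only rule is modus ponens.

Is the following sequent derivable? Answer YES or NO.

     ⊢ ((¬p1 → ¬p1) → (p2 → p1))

Truth-table refutation:
  v=000: Γ:[] Δ:[((¬p1 → ¬p1) → (p2 → p1))=T] refutes=False
  v=001: Γ:[] Δ:[((¬p1 → ¬p1) → (p2 → p1))=F] refutes=True  ← countermodel

Result: NO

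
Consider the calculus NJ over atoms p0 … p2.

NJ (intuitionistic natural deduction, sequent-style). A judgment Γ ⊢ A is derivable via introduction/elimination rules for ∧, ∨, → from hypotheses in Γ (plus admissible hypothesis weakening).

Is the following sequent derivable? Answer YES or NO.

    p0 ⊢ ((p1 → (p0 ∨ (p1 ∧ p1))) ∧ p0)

Derivation (root first):
[∧I] p0 ⊢ ((p1 → (p0 ∨ (p1 ∧ p1))) ∧ p0)
  [→I]  ⊢ (p1 → (p0 ∨ (p1 ∧ p1)))
    [∨I₂] p1 ⊢ (p0 ∨ (p1 ∧ p1))
      [∧I] p1 ⊢ (p1 ∧ p1)
        [Ax] p1 ⊢ p1
        [Ax] p1 ⊢ p1
  [Ax] p0 ⊢ p0

Result: YES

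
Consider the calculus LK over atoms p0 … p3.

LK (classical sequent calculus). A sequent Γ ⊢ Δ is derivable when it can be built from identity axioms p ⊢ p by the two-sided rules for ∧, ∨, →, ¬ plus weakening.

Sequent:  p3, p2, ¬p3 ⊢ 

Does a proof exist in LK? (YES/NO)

Derivation (root first):
[¬L] p3, p2, ¬p3 ⊢ 
  [WL] p3, p2 ⊢ p3
    [Ax] p3 ⊢ p3

Result: YES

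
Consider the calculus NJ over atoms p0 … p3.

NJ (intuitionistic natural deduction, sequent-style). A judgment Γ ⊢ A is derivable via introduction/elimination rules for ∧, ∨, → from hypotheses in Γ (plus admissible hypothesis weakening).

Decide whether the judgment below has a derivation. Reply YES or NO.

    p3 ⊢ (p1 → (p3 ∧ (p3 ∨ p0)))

Derivation trace:
[→I] p3 ⊢ (p1 → (p3 ∧ (p3 ∨ p0)))
  [∧I] p1, p3 ⊢ (p3 ∧ (p3 ∨ p0))
    [Ax] p3 ⊢ p3
    [∨I₁] p3, p1 ⊢ (p3 ∨ p0)
      [Wk] p3, p1 ⊢ p3
        [Ax] p3 ⊢ p3

Result: YES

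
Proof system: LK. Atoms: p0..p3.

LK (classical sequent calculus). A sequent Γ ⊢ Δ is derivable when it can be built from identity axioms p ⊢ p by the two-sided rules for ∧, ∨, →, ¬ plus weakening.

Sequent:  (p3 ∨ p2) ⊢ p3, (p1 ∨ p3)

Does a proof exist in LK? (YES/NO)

Enumerate valuations to refute Γ ⊢ Δ:
  v=0000: Γ:[(p3 ∨ p2)=F] Δ:[p3=F, (p1 ∨ p3)=F] refutes=False
  v=0001: Γ:[(p3 ∨ p2)=T] Δ:[p3=T, (p1 ∨ p3)=T] refutes=False
  v=0010: Γ:[(p3 ∨ p2)=T] Δ:[p3=F, (p1 ∨ p3)=F] refutes=True  ← countermodel

Result: NO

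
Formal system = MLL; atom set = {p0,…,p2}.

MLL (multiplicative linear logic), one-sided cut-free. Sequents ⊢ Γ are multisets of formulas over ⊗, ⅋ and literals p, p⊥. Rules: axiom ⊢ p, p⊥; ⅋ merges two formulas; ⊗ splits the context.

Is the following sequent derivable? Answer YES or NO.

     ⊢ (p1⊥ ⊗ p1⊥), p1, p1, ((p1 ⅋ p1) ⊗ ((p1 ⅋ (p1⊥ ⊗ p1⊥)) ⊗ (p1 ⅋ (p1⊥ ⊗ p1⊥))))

Derivation trace:
[⊗]  ⊢ (p1⊥ ⊗ p1⊥), p1, p1, ((p1 ⅋ p1) ⊗ ((p1 ⅋ (p1⊥ ⊗ p1⊥)) ⊗ (p1 ⅋ (p1⊥ ⊗ p1⊥))))
  [⅋]  ⊢ (p1⊥ ⊗ p1⊥), (p1 ⅋ p1)
    [⊗]  ⊢ p1, p1, (p1⊥ ⊗ p1⊥)
      [Ax]  ⊢ p1, p1⊥
      [Ax]  ⊢ p1, p1⊥
  [⊗]  ⊢ p1, p1, ((p1 ⅋ (p1⊥ ⊗ p1⊥)) ⊗ (p1 ⅋ (p1⊥ ⊗ p1⊥)))
    [⅋]  ⊢ p1, (p1 ⅋ (p1⊥ ⊗ p1⊥))
      [⊗]  ⊢ p1, p1, (p1⊥ ⊗ p1⊥)
        [Ax]  ⊢ p1, p1⊥
        [Ax]  ⊢ p1, p1⊥
    [⅋]  ⊢ p1, (p1 ⅋ (p1⊥ ⊗ p1⊥))
      [⊗]  ⊢ p1, p1, (p1⊥ ⊗ p1⊥)
        [Ax]  ⊢ p1, p1⊥
        [Ax]  ⊢ p1, p1⊥

Result: YES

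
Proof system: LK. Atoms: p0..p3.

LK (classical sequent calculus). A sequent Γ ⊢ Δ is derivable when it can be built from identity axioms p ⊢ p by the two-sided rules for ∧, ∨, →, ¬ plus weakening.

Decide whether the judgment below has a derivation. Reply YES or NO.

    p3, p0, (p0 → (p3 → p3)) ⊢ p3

Derivation trace:
[→L] p3, p0, (p0 → (p3 → p3)) ⊢ p3
  [Ax] p0 ⊢ p0
  [→L] p3, (p3 → p3) ⊢ p3
    [Ax] p3 ⊢ p3
    [Ax] p3 ⊢ p3

Result: YES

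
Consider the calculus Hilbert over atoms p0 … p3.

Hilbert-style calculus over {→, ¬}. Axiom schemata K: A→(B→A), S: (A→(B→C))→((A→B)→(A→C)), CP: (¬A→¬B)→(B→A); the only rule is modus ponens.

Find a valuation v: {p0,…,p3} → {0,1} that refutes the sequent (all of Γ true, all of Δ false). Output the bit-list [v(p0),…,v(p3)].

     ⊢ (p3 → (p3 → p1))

Search for a countermodel by truth-table:
  v=0000: Γ:[] Δ:[(p3 → (p3 → p1))=T] refutes=False
  v=0001: Γ:[] Δ:[(p3 → (p3 → p1))=F] refutes=True  ← countermodel

Result: [0, 0, 0, 1]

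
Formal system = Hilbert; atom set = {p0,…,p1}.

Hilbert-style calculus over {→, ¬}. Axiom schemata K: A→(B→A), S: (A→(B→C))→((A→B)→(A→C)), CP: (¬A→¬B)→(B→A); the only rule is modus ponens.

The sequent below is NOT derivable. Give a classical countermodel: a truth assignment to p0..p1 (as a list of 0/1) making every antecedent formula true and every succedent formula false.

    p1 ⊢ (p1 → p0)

Truth-table refutation:
  v=00: Γ:[p1=F] Δ:[(p1 → p0)=T] refutes=False
  v=01: Γ:[p1=T] Δ:[(p1 → p0)=F] refutes=True  ← countermodel

Result: [0, 1]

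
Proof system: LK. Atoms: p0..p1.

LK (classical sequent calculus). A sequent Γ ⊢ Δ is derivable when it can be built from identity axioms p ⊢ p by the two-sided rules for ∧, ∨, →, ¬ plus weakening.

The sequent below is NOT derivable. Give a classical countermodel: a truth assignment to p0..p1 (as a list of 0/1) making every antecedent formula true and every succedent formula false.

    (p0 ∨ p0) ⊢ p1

Truth-table refutation:
  v=00: Γ:[(p0 ∨ p0)=F] Δ:[p1=F] refutes=False
  v=01: Γ:[(p0 ∨ p0)=F] Δ:[p1=T] refutes=False
  v=10: Γ:[(p0 ∨ p0)=T] Δ:[p1=F] refutes=True  ← countermodel

Result: [1, 0]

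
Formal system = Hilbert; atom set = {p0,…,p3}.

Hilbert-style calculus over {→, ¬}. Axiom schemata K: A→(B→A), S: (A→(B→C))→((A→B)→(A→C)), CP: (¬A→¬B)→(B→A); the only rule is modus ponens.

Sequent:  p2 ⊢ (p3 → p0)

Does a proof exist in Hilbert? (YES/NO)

Enumerate valuations to refute Γ ⊢ Δ:
  v=0000: Γ:[p2=F] Δ:[(p3 → p0)=T] refutes=False
  v=0001: Γ:[p2=F] Δ:[(p3 → p0)=F] refutes=False
  v=0010: Γ:[p2=T] Δ:[(p3 → p0)=T] refutes=False
  v=0011: Γ:[p2=T] Δ:[(p3 → p0)=F] refutes=True  ← countermodel

Result: NO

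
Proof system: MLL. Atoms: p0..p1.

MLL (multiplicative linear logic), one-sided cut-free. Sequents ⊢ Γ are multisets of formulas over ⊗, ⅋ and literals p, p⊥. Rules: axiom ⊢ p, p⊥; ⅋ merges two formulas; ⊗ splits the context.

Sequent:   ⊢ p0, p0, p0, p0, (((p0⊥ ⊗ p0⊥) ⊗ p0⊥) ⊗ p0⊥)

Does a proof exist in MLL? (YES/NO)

Proof tree:
[⊗]  ⊢ p0, p0, p0, p0, (((p0⊥ ⊗ p0⊥) ⊗ p0⊥) ⊗ p0⊥)
  [⊗]  ⊢ p0, p0, p0, ((p0⊥ ⊗ p0⊥) ⊗ p0⊥)
    [⊗]  ⊢ p0, p0, (p0⊥ ⊗ p0⊥)
      [Ax]  ⊢ p0, p0⊥
      [Ax]  ⊢ p0, p0⊥
    [Ax]  ⊢ p0, p0⊥
  [Ax]  ⊢ p0, p0⊥

Result: YES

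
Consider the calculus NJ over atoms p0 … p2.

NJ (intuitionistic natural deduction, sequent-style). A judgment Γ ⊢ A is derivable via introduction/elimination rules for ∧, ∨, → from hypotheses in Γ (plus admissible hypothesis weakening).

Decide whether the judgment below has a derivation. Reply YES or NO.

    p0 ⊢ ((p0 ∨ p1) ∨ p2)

Derivation trace:
[∨I₁] p0 ⊢ ((p0 ∨ p1) ∨ p2)
  [∨I₁] p0 ⊢ (p0 ∨ p1)
    [Ax] p0 ⊢ p0

Result: YES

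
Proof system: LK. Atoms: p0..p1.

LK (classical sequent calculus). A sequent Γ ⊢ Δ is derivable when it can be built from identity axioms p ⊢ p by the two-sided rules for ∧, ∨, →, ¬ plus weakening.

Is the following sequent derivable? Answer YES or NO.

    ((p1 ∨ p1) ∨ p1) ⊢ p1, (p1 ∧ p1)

Proof tree:
[∨L] ((p1 ∨ p1) ∨ p1) ⊢ p1, (p1 ∧ p1)
  [∨L] (p1 ∨ p1) ⊢ (p1 ∧ p1)
    [∧R] p1 ⊢ (p1 ∧ p1)
      [Ax] p1 ⊢ p1
      [Ax] p1 ⊢ p1
    [∧R] p1 ⊢ (p1 ∧ p1)
      [Ax] p1 ⊢ p1
      [Ax] p1 ⊢ p1
  [Ax] p1 ⊢ p1

Result: YES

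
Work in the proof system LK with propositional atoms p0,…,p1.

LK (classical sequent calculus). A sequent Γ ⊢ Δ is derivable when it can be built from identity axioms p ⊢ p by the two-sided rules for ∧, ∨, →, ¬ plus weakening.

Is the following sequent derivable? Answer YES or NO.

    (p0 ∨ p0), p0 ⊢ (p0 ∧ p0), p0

Derivation trace:
[WL] (p0 ∨ p0), p0 ⊢ (p0 ∧ p0), p0
  [∨L] (p0 ∨ p0) ⊢ (p0 ∧ p0), p0
    [Ax] p0 ⊢ p0
    [∧R] p0 ⊢ (p0 ∧ p0)
      [Ax] p0 ⊢ p0
      [Ax] p0 ⊢ p0

Result: YES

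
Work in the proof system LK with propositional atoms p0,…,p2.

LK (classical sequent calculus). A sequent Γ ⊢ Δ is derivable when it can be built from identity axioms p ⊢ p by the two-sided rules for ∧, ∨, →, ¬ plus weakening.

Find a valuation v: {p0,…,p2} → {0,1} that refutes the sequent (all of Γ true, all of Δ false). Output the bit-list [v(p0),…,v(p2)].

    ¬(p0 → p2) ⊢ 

Truth-table refutation:
  v=000: Γ:[¬(p0 → p2)=F] Δ:[] refutes=False
  v=001: Γ:[¬(p0 → p2)=F] Δ:[] refutes=False
  v=010: Γ:[¬(p0 → p2)=F] Δ:[] refutes=False
  v=011: Γ:[¬(p0 → p2)=F] Δ:[] refutes=False
  v=100: Γ:[¬(p0 → p2)=T] Δ:[] refutes=True  ← countermodel

Result: [1, 0, 0]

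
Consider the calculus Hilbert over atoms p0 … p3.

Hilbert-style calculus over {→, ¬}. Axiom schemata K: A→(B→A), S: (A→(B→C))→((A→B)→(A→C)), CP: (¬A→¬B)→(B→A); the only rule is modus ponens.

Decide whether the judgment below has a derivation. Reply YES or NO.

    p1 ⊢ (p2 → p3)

Enumerate valuations to refute Γ ⊢ Δ:
  v=0000: Γ:[p1=F] Δ:[(p2 → p3)=T] refutes=False
  v=0001: Γ:[p1=F] Δ:[(p2 → p3)=T] refutes=False
  v=0010: Γ:[p1=F] Δ:[(p2 → p3)=F] refutes=False
  v=0011: Γ:[p1=F] Δ:[(p2 → p3)=T] refutes=False
  v=0100: Γ:[p1=T] Δ:[(p2 → p3)=T] refutes=False
  v=0101: Γ:[p1=T] Δ:[(p2 → p3)=T] refutes=False
  v=0110: Γ:[p1=T] Δ:[(p2 → p3)=F] refutes=True  ← countermodel

Result: NO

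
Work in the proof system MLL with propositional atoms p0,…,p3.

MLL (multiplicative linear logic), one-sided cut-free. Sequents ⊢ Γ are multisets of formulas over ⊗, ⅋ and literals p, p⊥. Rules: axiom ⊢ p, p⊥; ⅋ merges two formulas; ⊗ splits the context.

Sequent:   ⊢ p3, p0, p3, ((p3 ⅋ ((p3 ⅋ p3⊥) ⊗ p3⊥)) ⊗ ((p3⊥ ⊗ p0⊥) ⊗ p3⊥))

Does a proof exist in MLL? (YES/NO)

Derivation trace:
[⊗]  ⊢ p3, p0, p3, ((p3 ⅋ ((p3 ⅋ p3⊥) ⊗ p3⊥)) ⊗ ((p3⊥ ⊗ p0⊥) ⊗ p3⊥))
  [⅋]  ⊢ (p3 ⅋ ((p3 ⅋ p3⊥) ⊗ p3⊥))
    [⊗]  ⊢ p3, ((p3 ⅋ p3⊥) ⊗ p3⊥)
      [⅋]  ⊢ (p3 ⅋ p3⊥)
        [Ax]  ⊢ p3, p3⊥
      [Ax]  ⊢ p3, p3⊥
  [⊗]  ⊢ p3, p0, p3, ((p3⊥ ⊗ p0⊥) ⊗ p3⊥)
    [⊗]  ⊢ p3, p0, (p3⊥ ⊗ p0⊥)
      [Ax]  ⊢ p3, p3⊥
      [Ax]  ⊢ p0, p0⊥
    [Ax]  ⊢ p3, p3⊥

Result: YES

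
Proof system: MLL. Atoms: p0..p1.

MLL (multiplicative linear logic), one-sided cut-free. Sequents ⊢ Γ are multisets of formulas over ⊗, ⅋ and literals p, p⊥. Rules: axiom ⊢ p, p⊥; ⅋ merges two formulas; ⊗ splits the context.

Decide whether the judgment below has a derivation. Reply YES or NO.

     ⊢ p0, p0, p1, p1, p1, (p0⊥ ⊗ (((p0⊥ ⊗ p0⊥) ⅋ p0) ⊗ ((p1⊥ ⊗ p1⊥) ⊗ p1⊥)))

Derivation trace:
[⊗]  ⊢ p0, p0, p1, p1, p1, (p0⊥ ⊗ (((p0⊥ ⊗ p0⊥) ⅋ p0) ⊗ ((p1⊥ ⊗ p1⊥) ⊗ p1⊥)))
  [Ax]  ⊢ p0, p0⊥
  [⊗]  ⊢ p0, p1, p1, p1, (((p0⊥ ⊗ p0⊥) ⅋ p0) ⊗ ((p1⊥ ⊗ p1⊥) ⊗ p1⊥))
    [⅋]  ⊢ p0, ((p0⊥ ⊗ p0⊥) ⅋ p0)
      [⊗]  ⊢ p0, p0, (p0⊥ ⊗ p0⊥)
        [Ax]  ⊢ p0, p0⊥
        [Ax]  ⊢ p0, p0⊥
    [⊗]  ⊢ p1, p1, p1, ((p1⊥ ⊗ p1⊥) ⊗ p1⊥)
      [⊗]  ⊢ p1, p1, (p1⊥ ⊗ p1⊥)
        [Ax]  ⊢ p1, p1⊥
        [Ax]  ⊢ p1, p1⊥
      [Ax]  ⊢ p1, p1⊥

Result: YES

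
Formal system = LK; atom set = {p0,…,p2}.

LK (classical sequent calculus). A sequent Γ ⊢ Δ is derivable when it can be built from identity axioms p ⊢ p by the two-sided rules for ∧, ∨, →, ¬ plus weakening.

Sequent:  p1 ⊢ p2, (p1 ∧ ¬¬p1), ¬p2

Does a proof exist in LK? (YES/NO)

Derivation trace:
[¬R] p1 ⊢ p2, (p1 ∧ ¬¬p1), ¬p2
  [∧R] p1, p2 ⊢ p2, (p1 ∧ ¬¬p1)
    [WR] p2 ⊢ p2, p1
      [Ax] p2 ⊢ p2
    [¬R] p1 ⊢ ¬¬p1
      [¬L] p1, ¬p1 ⊢ 
        [Ax] p1 ⊢ p1

Result: YES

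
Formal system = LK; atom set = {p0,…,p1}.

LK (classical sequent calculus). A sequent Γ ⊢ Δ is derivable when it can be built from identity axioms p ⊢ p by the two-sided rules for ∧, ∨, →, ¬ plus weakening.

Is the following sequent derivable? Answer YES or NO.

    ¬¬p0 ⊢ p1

Truth-table refutation:
  v=00: Γ:[¬¬p0=F] Δ:[p1=F] refutes=False
  v=01: Γ:[¬¬p0=F] Δ:[p1=T] refutes=False
  v=10: Γ:[¬¬p0=T] Δ:[p1=F] refutes=True  ← countermodel

Result: NO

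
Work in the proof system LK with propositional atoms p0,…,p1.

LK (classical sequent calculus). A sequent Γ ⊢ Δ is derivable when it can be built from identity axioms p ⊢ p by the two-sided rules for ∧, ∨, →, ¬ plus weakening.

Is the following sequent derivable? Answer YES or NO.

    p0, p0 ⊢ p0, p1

Proof tree:
[WL] p0, p0 ⊢ p0, p1
  [WR] p0 ⊢ p0, p1
    [Ax] p0 ⊢ p0

Result: YES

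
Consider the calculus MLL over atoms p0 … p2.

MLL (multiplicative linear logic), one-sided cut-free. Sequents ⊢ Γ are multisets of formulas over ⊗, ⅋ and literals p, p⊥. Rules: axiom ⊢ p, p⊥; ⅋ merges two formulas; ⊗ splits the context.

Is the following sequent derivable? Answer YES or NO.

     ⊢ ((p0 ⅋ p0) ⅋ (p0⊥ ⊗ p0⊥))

Derivation trace:
[⅋]  ⊢ ((p0 ⅋ p0) ⅋ (p0⊥ ⊗ p0⊥))
  [⅋]  ⊢ (p0⊥ ⊗ p0⊥), (p0 ⅋ p0)
    [⊗]  ⊢ p0, p0, (p0⊥ ⊗ p0⊥)
      [Ax]  ⊢ p0, p0⊥
      [Ax]  ⊢ p0, p0⊥

Result: YES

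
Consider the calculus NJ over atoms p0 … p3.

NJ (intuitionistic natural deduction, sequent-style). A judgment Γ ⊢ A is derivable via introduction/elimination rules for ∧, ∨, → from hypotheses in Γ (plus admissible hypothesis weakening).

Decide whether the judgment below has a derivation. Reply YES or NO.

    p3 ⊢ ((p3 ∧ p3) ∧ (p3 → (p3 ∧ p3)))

Proof tree:
[∧I] p3 ⊢ ((p3 ∧ p3) ∧ (p3 → (p3 ∧ p3)))
  [∧I] p3 ⊢ (p3 ∧ p3)
    [Ax] p3 ⊢ p3
    [Ax] p3 ⊢ p3
  [→I]  ⊢ (p3 → (p3 ∧ p3))
    [∧I] p3 ⊢ (p3 ∧ p3)
      [Ax] p3 ⊢ p3
      [Ax] p3 ⊢ p3

Result: YES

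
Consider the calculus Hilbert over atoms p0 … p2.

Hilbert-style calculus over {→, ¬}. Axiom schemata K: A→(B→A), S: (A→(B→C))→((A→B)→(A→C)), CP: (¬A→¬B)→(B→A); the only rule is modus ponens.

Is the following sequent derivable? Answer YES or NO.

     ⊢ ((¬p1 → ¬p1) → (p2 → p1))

Search for a countermodel by truth-table:
  v=000: Γ:[] Δ:[((¬p1 → ¬p1) → (p2 → p1))=T] refutes=False
  v=001: Γ:[] Δ:[((¬p1 → ¬p1) → (p2 → p1))=F] refutes=True  ← countermodel

Result: NO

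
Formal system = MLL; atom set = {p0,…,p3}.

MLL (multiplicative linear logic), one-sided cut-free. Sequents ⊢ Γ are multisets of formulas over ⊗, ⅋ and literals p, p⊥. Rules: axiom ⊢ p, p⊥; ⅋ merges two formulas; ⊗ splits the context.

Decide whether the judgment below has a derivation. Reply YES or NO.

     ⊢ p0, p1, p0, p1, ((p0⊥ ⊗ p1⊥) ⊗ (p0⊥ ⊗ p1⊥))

Derivation trace:
[⊗]  ⊢ p0, p1, p0, p1, ((p0⊥ ⊗ p1⊥) ⊗ (p0⊥ ⊗ p1⊥))
  [⊗]  ⊢ p0, p1, (p0⊥ ⊗ p1⊥)
    [Ax]  ⊢ p0, p0⊥
    [Ax]  ⊢ p1, p1⊥
  [⊗]  ⊢ p0, p1, (p0⊥ ⊗ p1⊥)
    [Ax]  ⊢ p0, p0⊥
    [Ax]  ⊢ p1, p1⊥

Result: YES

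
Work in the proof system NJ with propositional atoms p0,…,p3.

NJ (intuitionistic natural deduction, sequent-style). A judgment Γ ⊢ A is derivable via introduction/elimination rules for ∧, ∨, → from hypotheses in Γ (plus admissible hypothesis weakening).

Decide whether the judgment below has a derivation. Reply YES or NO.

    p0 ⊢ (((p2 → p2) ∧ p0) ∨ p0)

Derivation trace:
[∨I₁] p0 ⊢ (((p2 → p2) ∧ p0) ∨ p0)
  [∧I] p0 ⊢ ((p2 → p2) ∧ p0)
    [→I]  ⊢ (p2 → p2)
      [Ax] p2 ⊢ p2
    [Ax] p0 ⊢ p0

Result: YES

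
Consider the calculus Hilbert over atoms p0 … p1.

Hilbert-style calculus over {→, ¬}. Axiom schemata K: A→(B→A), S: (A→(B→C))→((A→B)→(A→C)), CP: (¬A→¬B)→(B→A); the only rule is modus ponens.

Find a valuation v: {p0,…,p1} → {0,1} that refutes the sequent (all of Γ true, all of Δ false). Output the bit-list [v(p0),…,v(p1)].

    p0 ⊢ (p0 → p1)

Enumerate valuations to refute Γ ⊢ Δ:
  v=00: Γ:[p0=F] Δ:[(p0 → p1)=T] refutes=False
  v=01: Γ:[p0=F] Δ:[(p0 → p1)=T] refutes=False
  v=10: Γ:[p0=T] Δ:[(p0 → p1)=F] refutes=True  ← countermodel

Result: [1, 0]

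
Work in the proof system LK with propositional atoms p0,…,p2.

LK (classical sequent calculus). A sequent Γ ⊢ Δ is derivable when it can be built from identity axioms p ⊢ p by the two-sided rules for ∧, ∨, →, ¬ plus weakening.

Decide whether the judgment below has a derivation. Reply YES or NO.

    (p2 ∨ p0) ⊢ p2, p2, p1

Truth-table refutation:
  v=000: Γ:[(p2 ∨ p0)=F] Δ:[p2=F, p2=F, p1=F] refutes=False
  v=001: Γ:[(p2 ∨ p0)=T] Δ:[p2=T, p2=T, p1=F] refutes=False
  v=010: Γ:[(p2 ∨ p0)=F] Δ:[p2=F, p2=F, p1=T] refutes=False
  v=011: Γ:[(p2 ∨ p0)=T] Δ:[p2=T, p2=T, p1=T] refutes=False
  v=100: Γ:[(p2 ∨ p0)=T] Δ:[p2=F, p2=F, p1=F] refutes=True  ← countermodel

Result: NO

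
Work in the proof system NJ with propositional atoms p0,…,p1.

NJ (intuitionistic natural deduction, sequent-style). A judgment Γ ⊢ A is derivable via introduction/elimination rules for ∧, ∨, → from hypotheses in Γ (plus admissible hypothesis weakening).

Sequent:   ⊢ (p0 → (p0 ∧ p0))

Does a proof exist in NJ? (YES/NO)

Proof tree:
[→I]  ⊢ (p0 → (p0 ∧ p0))
  [∧I] p0 ⊢ (p0 ∧ p0)
    [Ax] p0 ⊢ p0
    [Ax] p0 ⊢ p0

Result: YES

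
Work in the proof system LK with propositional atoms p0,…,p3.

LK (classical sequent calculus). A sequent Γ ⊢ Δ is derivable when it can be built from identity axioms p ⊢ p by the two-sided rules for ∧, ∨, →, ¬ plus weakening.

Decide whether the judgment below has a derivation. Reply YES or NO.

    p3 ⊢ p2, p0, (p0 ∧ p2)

Search for a countermodel by truth-table:
  v=0000: Γ:[p3=F] Δ:[p2=F, p0=F, (p0 ∧ p2)=F] refutes=False
  v=0001: Γ:[p3=T] Δ:[p2=F, p0=F, (p0 ∧ p2)=F] refutes=True  ← countermodel

Result: NO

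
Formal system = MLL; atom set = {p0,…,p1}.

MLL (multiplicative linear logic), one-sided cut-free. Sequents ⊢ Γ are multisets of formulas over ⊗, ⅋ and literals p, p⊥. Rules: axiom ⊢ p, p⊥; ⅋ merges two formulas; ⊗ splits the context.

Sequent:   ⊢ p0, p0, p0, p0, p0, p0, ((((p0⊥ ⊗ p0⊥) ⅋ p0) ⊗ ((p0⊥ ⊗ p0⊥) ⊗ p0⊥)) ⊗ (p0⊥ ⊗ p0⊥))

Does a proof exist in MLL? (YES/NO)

Derivation trace:
[⊗]  ⊢ p0, p0, p0, p0, p0, p0, ((((p0⊥ ⊗ p0⊥) ⅋ p0) ⊗ ((p0⊥ ⊗ p0⊥) ⊗ p0⊥)) ⊗ (p0⊥ ⊗ p0⊥))
  [⊗]  ⊢ p0, p0, p0, p0, (((p0⊥ ⊗ p0⊥) ⅋ p0) ⊗ ((p0⊥ ⊗ p0⊥) ⊗ p0⊥))
    [⅋]  ⊢ p0, ((p0⊥ ⊗ p0⊥) ⅋ p0)
      [⊗]  ⊢ p0, p0, (p0⊥ ⊗ p0⊥)
        [Ax]  ⊢ p0, p0⊥
        [Ax]  ⊢ p0, p0⊥
    [⊗]  ⊢ p0, p0, p0, ((p0⊥ ⊗ p0⊥) ⊗ p0⊥)
      [⊗]  ⊢ p0, p0, (p0⊥ ⊗ p0⊥)
        [Ax]  ⊢ p0, p0⊥
        [Ax]  ⊢ p0, p0⊥
      [Ax]  ⊢ p0, p0⊥
  [⊗]  ⊢ p0, p0, (p0⊥ ⊗ p0⊥)
    [Ax]  ⊢ p0, p0⊥
    [Ax]  ⊢ p0, p0⊥

Result: YES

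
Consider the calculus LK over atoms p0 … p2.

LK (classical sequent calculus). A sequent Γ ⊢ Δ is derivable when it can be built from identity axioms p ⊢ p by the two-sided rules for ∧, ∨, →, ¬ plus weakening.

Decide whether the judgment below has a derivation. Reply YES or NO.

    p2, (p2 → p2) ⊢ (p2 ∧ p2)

Proof tree:
[→L] p2, (p2 → p2) ⊢ (p2 ∧ p2)
  [Ax] p2 ⊢ p2
  [∧R] p2 ⊢ (p2 ∧ p2)
    [Ax] p2 ⊢ p2
    [Ax] p2 ⊢ p2

Result: YES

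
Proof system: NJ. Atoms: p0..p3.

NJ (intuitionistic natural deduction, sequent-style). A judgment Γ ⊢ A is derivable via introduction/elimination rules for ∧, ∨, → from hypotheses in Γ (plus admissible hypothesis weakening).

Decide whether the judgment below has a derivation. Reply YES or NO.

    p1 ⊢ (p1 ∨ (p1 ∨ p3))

Proof tree:
[∨I₂] p1 ⊢ (p1 ∨ (p1 ∨ p3))
  [∨I₁] p1 ⊢ (p1 ∨ p3)
    [Ax] p1 ⊢ p1

Result: YES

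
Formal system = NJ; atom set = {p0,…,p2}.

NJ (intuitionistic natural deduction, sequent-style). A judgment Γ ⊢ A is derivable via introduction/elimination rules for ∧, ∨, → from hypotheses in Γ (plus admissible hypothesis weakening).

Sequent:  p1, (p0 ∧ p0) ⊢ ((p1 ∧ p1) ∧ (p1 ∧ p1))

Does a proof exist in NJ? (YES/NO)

Derivation trace:
[∧I] p1, (p0 ∧ p0) ⊢ ((p1 ∧ p1) ∧ (p1 ∧ p1))
  [∧I] p1 ⊢ (p1 ∧ p1)
    [Ax] p1 ⊢ p1
    [Ax] p1 ⊢ p1
  [Wk] p1, (p0 ∧ p0) ⊢ (p1 ∧ p1)
    [∧I] p1 ⊢ (p1 ∧ p1)
      [Ax] p1 ⊢ p1
      [Ax] p1 ⊢ p1

Result: YES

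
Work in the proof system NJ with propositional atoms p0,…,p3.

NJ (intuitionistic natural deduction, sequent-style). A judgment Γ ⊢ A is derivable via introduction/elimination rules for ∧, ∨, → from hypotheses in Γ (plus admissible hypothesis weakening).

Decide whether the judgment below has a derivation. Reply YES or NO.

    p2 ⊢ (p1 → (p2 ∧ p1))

Derivation trace:
[→I] p2 ⊢ (p1 → (p2 ∧ p1))
  [∧I] p1, p2 ⊢ (p2 ∧ p1)
    [Ax] p2 ⊢ p2
    [Ax] p1 ⊢ p1

Result: YES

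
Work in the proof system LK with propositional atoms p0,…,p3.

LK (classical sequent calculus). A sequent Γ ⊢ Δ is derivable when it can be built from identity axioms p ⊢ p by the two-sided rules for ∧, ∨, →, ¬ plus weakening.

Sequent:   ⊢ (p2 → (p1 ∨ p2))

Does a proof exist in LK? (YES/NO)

Proof tree:
[→R]  ⊢ (p2 → (p1 ∨ p2))
  [∨R] p2 ⊢ (p1 ∨ p2)
    [WR] p2 ⊢ p2, p1
      [Ax] p2 ⊢ p2

Result: YES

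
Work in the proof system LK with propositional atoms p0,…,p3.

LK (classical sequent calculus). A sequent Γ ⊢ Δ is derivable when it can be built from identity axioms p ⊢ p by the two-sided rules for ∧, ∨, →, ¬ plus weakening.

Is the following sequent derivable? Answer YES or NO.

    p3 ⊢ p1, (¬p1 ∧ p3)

Derivation (root first):
[∧R] p3 ⊢ p1, (¬p1 ∧ p3)
  [¬R]  ⊢ p1, ¬p1
    [Ax] p1 ⊢ p1
  [WL] p3, p3 ⊢ p3
    [Ax] p3 ⊢ p3

Result: YES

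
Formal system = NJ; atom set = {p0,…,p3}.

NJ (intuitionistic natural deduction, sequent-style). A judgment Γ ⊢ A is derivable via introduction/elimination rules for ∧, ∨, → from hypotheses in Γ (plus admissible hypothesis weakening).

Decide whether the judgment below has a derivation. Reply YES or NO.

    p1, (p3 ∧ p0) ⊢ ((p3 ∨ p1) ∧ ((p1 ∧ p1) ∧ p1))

Derivation trace:
[∧I] p1, (p3 ∧ p0) ⊢ ((p3 ∨ p1) ∧ ((p1 ∧ p1) ∧ p1))
  [∨I₂] p1, (p3 ∧ p0) ⊢ (p3 ∨ p1)
    [Wk] p1, (p3 ∧ p0) ⊢ p1
      [Ax] p1 ⊢ p1
  [∧I] p1 ⊢ ((p1 ∧ p1) ∧ p1)
    [∧I] p1 ⊢ (p1 ∧ p1)
      [Ax] p1 ⊢ p1
      [Ax] p1 ⊢ p1
    [Ax] p1 ⊢ p1

Result: YES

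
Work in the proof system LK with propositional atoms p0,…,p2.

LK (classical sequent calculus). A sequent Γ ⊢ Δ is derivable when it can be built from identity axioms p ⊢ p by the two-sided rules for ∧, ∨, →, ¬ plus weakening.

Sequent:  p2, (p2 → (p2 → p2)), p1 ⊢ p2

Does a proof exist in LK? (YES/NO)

Derivation trace:
[WL] p2, (p2 → (p2 → p2)), p1 ⊢ p2
  [→L] p2, (p2 → (p2 → p2)) ⊢ p2
    [Ax] p2 ⊢ p2
    [→L] p2, (p2 → p2) ⊢ p2
      [Ax] p2 ⊢ p2
      [Ax] p2 ⊢ p2

Result: YES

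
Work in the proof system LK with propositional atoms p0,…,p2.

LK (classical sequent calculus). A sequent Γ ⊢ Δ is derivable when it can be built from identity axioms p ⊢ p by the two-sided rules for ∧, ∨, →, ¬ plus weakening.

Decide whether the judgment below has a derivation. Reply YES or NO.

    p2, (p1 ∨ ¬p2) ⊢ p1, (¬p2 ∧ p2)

Derivation trace:
[∨L] p2, (p1 ∨ ¬p2) ⊢ p1, (¬p2 ∧ p2)
  [Ax] p1 ⊢ p1
  [¬L] p2, ¬p2 ⊢ (¬p2 ∧ p2)
    [∧R] p2 ⊢ p2, (¬p2 ∧ p2)
      [¬R]  ⊢ p2, ¬p2
        [Ax] p2 ⊢ p2
      [Ax] p2 ⊢ p2

Result: YES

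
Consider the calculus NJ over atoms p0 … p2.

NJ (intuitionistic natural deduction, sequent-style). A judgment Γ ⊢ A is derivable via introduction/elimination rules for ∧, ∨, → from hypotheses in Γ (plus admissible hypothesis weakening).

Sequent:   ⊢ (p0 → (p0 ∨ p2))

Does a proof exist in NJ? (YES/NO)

Derivation trace:
[→I]  ⊢ (p0 → (p0 ∨ p2))
  [∨I₁] p0 ⊢ (p0 ∨ p2)
    [Ax] p0 ⊢ p0

Result: YES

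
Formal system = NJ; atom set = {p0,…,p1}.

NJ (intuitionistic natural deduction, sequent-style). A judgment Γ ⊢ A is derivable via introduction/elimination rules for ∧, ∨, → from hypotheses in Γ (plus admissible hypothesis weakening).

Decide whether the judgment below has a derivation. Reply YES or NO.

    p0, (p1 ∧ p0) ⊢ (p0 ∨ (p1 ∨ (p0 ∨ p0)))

Derivation trace:
[∨I₂] p0, (p1 ∧ p0) ⊢ (p0 ∨ (p1 ∨ (p0 ∨ p0)))
  [Wk] p0, (p1 ∧ p0) ⊢ (p1 ∨ (p0 ∨ p0))
    [∨I₂] p0 ⊢ (p1 ∨ (p0 ∨ p0))
      [∨I₁] p0 ⊢ (p0 ∨ p0)
        [Ax] p0 ⊢ p0

Result: YES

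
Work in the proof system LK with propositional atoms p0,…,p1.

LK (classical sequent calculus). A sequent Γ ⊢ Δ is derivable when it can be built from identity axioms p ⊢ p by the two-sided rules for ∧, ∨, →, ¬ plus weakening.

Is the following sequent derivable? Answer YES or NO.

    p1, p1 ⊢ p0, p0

Enumerate valuations to refute Γ ⊢ Δ:
  v=00: Γ:[p1=F, p1=F] Δ:[p0=F, p0=F] refutes=False
  v=01: Γ:[p1=T, p1=T] Δ:[p0=F, p0=F] refutes=True  ← countermodel

Result: NO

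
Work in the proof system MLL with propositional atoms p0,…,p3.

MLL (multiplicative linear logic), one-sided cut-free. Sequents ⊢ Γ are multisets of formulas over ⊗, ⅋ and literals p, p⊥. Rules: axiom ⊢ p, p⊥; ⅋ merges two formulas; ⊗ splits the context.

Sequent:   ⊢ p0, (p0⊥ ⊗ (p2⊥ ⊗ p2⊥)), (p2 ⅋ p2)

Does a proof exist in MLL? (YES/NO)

Derivation (root first):
[⅋]  ⊢ p0, (p0⊥ ⊗ (p2⊥ ⊗ p2⊥)), (p2 ⅋ p2)
  [⊗]  ⊢ p0, p2, p2, (p0⊥ ⊗ (p2⊥ ⊗ p2⊥))
    [Ax]  ⊢ p0, p0⊥
    [⊗]  ⊢ p2, p2, (p2⊥ ⊗ p2⊥)
      [Ax]  ⊢ p2, p2⊥
      [Ax]  ⊢ p2, p2⊥

Result: YES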